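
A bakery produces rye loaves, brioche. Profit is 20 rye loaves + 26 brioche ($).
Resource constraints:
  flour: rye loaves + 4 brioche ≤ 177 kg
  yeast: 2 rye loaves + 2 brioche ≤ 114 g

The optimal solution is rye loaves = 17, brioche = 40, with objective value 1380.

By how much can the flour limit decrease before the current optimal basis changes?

Binding constraints: flour, yeast. The basis is B = [[1,4],[2,2]] with det -6.
Per unit decrease in flour, x* moves by d = (0.3333, -0.3333).
The basis stays optimal until brioche reaches 0; allowable decrease = 120 kg.

120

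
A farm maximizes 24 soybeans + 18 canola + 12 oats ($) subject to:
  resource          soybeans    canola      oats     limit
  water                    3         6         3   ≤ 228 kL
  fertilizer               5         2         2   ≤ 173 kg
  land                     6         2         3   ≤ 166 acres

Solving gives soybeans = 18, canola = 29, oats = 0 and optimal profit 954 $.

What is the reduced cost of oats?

-3

Check each constraint at x*: water 228/228 (tight); fertilizer 148/173 (slack 25); land 166/166 (tight).
Slack constraints have shadow price 0 (complementary slackness).
Dual feasibility on the basic columns requires 3·y_water + 6·y_land = 24, 6·y_water + 2·y_land = 18.
→ y_water = 2 and y_land = 3.
Reduced cost of oats: c₃ − yᵀa₃ = 12 − (2·3 + 3·3) = 12 − 15 = -3.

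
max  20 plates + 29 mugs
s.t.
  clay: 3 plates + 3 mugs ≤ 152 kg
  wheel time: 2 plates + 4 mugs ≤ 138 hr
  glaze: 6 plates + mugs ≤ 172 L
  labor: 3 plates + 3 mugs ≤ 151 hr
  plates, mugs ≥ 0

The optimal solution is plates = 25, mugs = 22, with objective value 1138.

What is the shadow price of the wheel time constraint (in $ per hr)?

7

Binding: wheel time and glaze. Non-binding: clay (11 unused), labor (10 unused).
Since clay, labor are not tight, their duals are 0.
Dual feasibility on the basic columns requires 2·y_wheel time + 6·y_glaze = 20, 4·y_wheel time + 1·y_glaze = 29.
Solving: y_wheel time = 7, y_glaze = 1.
Shadow price of wheel time = 7.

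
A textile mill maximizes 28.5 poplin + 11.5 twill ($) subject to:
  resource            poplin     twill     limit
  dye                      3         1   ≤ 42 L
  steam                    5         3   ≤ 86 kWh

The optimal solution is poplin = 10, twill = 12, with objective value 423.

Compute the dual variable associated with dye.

At the optimum: dye uses 42 of 42 (binding); steam uses 86 of 86 (binding).
Dual feasibility on the basic columns requires 3·y_dye + 5·y_steam = 28.5, 1·y_dye + 3·y_steam = 11.5.
Solving: y_dye = 7, y_steam = 1.5.
Shadow price of dye = 7.

7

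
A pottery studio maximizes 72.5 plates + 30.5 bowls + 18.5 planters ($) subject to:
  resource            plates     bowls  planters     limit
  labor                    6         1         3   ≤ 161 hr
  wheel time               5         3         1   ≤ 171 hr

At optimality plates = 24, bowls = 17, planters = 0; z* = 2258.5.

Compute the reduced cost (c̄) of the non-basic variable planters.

At the optimum: labor uses 161 of 161 (binding); wheel time uses 171 of 171 (binding).
From A_Bᵀ y = c: 6·y_labor + 5·y_wheel time = 72.5; 1·y_labor + 3·y_wheel time = 30.5.
→ y_labor = 5 and y_wheel time = 8.5.
Reduced cost of planters: c₃ − yᵀa₃ = 18.5 − (5·3 + 8.5·1) = 18.5 − 23.5 = -5.

-5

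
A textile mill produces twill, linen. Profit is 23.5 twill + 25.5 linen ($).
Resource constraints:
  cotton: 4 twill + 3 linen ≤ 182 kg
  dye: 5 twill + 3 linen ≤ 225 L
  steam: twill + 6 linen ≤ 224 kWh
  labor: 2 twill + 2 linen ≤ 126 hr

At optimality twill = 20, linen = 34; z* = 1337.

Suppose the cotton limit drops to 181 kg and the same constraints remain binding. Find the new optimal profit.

1331.5

Check each constraint at x*: cotton 182/182 (tight); dye 202/225 (slack 23); steam 224/224 (tight); labor 108/126 (slack 18).
Since dye, labor are not tight, their duals are 0.
From A_Bᵀ y = c: 4·y_cotton + 1·y_steam = 23.5; 3·y_cotton + 6·y_steam = 25.5.
This yields shadow prices y_cotton = 5.5, y_steam = 1.5.
Δz = y_cotton·Δb = 5.5 × (-1) = -5.5, so new z* = 1337 − 5.5 = 1331.5.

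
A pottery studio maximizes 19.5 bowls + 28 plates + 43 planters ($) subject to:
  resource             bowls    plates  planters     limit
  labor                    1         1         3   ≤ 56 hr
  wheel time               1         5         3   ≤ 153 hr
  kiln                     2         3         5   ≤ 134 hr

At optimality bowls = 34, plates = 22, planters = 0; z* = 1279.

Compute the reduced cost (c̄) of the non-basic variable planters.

At the optimum: labor uses 56 of 56 (binding); wheel time uses 144 of 153 (slack = 9); kiln uses 134 of 134 (binding).
Since wheel time is not tight, its dual is 0.
The binding rows give the dual system: 1·y_labor + 2·y_kiln = 19.5 and 1·y_labor + 3·y_kiln = 28.
→ y_labor = 2.5 and y_kiln = 8.5.
Reduced cost of planters: c₃ − yᵀa₃ = 43 − (2.5·3 + 8.5·5) = 43 − 50 = -7.

-7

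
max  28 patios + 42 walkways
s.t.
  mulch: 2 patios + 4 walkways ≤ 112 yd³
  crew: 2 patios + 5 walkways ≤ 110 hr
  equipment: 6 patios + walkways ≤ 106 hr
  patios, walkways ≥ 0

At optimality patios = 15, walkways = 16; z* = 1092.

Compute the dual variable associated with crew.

Check each constraint at x*: mulch 94/112 (slack 18); crew 110/110 (tight); equipment 106/106 (tight).
By complementary slackness, y = 0 for the non-binding constraint.
From A_Bᵀ y = c: 2·y_crew + 6·y_equipment = 28; 5·y_crew + 1·y_equipment = 42.
Solving: y_crew = 8, y_equipment = 2.
Shadow price of crew = 8.

8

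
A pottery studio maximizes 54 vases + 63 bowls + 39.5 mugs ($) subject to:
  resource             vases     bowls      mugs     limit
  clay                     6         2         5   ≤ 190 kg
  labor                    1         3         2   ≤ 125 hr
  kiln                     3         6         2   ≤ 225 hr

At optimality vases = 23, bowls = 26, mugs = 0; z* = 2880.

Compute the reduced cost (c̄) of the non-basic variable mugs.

-1

Binding: clay and kiln. Non-binding: labor (24 unused).
Slack constraints have shadow price 0 (complementary slackness).
From A_Bᵀ y = c: 6·y_clay + 3·y_kiln = 54; 2·y_clay + 6·y_kiln = 63.
→ y_clay = 4.5 and y_kiln = 9.
Reduced cost of mugs: c₃ − yᵀa₃ = 39.5 − (4.5·5 + 9·2) = 39.5 − 40.5 = -1.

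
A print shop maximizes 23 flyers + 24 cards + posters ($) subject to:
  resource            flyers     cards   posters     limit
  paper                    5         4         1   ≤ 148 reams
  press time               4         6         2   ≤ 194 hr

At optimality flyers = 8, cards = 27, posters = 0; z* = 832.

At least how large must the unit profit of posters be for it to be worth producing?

7

Check each constraint at x*: paper 148/148 (tight); press time 194/194 (tight).
The binding rows give the dual system: 5·y_paper + 4·y_press time = 23 and 4·y_paper + 6·y_press time = 24.
Solving: y_paper = 3, y_press time = 2.
posters enters the basis when its profit ≥ yᵀa₃ = 3·1 + 2·2 = 7.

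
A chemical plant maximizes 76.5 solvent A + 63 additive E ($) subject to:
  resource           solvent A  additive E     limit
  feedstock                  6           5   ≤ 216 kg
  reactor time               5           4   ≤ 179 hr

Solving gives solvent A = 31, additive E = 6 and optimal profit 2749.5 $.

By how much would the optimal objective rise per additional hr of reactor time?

At the optimum: feedstock uses 216 of 216 (binding); reactor time uses 179 of 179 (binding).
Dual feasibility on the basic columns requires 6·y_feedstock + 5·y_reactor time = 76.5, 5·y_feedstock + 4·y_reactor time = 63.
Solving: y_feedstock = 9, y_reactor time = 4.5.
Shadow price of reactor time = 4.5.

4.5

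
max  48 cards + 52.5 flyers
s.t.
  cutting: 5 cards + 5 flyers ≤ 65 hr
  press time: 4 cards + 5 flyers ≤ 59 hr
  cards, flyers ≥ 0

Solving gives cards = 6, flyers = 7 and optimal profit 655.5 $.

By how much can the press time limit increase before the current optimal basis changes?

Binding constraints: cutting, press time. The basis is B = [[5,5],[4,5]] with det 5.
Per unit increase in press time, x* moves by d = (-1, 1).
The basis stays optimal until cards reaches 0; allowable increase = 6 hr.

6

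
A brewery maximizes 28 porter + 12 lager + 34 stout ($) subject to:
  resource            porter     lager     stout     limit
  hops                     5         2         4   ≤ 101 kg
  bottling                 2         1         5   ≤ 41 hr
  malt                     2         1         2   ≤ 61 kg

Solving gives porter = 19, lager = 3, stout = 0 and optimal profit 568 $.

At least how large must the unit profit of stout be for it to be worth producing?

At the optimum: hops uses 101 of 101 (binding); bottling uses 41 of 41 (binding); malt uses 41 of 61 (slack = 20).
Slack constraints have shadow price 0 (complementary slackness).
The binding rows give the dual system: 5·y_hops + 2·y_bottling = 28 and 2·y_hops + 1·y_bottling = 12.
This yields shadow prices y_hops = 4, y_bottling = 4.
stout enters the basis when its profit ≥ yᵀa₃ = 4·4 + 4·5 = 36.

36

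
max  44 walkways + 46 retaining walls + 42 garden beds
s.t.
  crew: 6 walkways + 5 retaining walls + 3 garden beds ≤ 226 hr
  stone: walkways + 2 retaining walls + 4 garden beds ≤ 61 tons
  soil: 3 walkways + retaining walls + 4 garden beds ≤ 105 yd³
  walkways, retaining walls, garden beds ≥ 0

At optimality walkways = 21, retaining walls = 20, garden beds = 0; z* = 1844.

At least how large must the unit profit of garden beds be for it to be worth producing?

50

At the optimum: crew uses 226 of 226 (binding); stone uses 61 of 61 (binding); soil uses 83 of 105 (slack = 22).
Since soil is not tight, its dual is 0.
The binding rows give the dual system: 6·y_crew + 1·y_stone = 44 and 5·y_crew + 2·y_stone = 46.
This yields shadow prices y_crew = 6, y_stone = 8.
garden beds enters the basis when its profit ≥ yᵀa₃ = 6·3 + 8·4 = 50.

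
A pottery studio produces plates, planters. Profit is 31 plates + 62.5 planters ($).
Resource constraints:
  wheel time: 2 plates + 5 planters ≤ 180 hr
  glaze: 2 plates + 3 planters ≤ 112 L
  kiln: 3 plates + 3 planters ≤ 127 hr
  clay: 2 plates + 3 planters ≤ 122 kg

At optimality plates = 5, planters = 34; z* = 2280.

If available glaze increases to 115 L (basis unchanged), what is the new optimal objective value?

Check each constraint at x*: wheel time 180/180 (tight); glaze 112/112 (tight); kiln 117/127 (slack 10); clay 112/122 (slack 10).
By complementary slackness, y = 0 for the non-binding constraints.
Dual feasibility on the basic columns requires 2·y_wheel time + 2·y_glaze = 31, 5·y_wheel time + 3·y_glaze = 62.5.
This yields shadow prices y_wheel time = 8, y_glaze = 7.5.
Δz = y_glaze·Δb = 7.5 × (3) = 22.5, so new z* = 2280 + 22.5 = 2302.5.

2302.5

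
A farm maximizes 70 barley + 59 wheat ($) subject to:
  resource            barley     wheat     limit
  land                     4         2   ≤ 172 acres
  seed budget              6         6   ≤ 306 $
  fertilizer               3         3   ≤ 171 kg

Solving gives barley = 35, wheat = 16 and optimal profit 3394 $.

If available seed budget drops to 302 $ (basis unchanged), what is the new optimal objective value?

Binding: land and seed budget. Non-binding: fertilizer (18 unused).
Since fertilizer is not tight, its dual is 0.
Dual feasibility on the basic columns requires 4·y_land + 6·y_seed budget = 70, 2·y_land + 6·y_seed budget = 59.
Solving: y_land = 5.5, y_seed budget = 8.
Δz = y_seed budget·Δb = 8 × (-4) = -32, so new z* = 3394 − 32 = 3362.

3362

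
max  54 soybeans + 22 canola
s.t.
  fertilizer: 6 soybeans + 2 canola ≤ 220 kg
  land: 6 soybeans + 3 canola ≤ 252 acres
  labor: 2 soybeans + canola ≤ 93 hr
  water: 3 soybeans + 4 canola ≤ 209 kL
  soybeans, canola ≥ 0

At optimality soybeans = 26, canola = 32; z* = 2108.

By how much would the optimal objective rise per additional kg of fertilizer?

5

Binding: fertilizer and land. Non-binding: labor (9 unused), water (3 unused).
Since labor, water are not tight, their duals are 0.
From A_Bᵀ y = c: 6·y_fertilizer + 6·y_land = 54; 2·y_fertilizer + 3·y_land = 22.
This yields shadow prices y_fertilizer = 5, y_land = 4.
Shadow price of fertilizer = 5.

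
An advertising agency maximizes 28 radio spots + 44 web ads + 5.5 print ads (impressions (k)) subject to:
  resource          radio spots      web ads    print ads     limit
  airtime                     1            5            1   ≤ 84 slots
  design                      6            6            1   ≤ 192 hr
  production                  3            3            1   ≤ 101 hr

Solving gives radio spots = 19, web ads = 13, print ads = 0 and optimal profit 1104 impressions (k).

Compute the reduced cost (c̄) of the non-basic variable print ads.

-2.5

Check each constraint at x*: airtime 84/84 (tight); design 192/192 (tight); production 96/101 (slack 5).
Since production is not tight, its dual is 0.
The binding rows give the dual system: 1·y_airtime + 6·y_design = 28 and 5·y_airtime + 6·y_design = 44.
Solving: y_airtime = 4, y_design = 4.
Reduced cost of print ads: c₃ − yᵀa₃ = 5.5 − (4·1 + 4·1) = 5.5 − 8 = -2.5.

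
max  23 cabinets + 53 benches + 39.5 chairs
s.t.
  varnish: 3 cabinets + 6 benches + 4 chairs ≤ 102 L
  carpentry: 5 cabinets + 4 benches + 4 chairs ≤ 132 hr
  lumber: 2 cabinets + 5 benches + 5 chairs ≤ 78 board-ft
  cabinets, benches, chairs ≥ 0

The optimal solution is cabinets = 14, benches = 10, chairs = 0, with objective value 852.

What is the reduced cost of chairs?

At the optimum: varnish uses 102 of 102 (binding); carpentry uses 110 of 132 (slack = 22); lumber uses 78 of 78 (binding).
Slack constraints have shadow price 0 (complementary slackness).
Dual feasibility on the basic columns requires 3·y_varnish + 2·y_lumber = 23, 6·y_varnish + 5·y_lumber = 53.
→ y_varnish = 3 and y_lumber = 7.
Reduced cost of chairs: c₃ − yᵀa₃ = 39.5 − (3·4 + 7·5) = 39.5 − 47 = -7.5.

-7.5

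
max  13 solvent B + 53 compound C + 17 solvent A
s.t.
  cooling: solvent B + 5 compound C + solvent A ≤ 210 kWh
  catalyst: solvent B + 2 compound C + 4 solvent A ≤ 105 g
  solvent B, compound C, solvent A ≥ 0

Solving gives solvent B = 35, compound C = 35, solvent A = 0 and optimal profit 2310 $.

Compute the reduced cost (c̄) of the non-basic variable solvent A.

At the optimum: cooling uses 210 of 210 (binding); catalyst uses 105 of 105 (binding).
The binding rows give the dual system: 1·y_cooling + 1·y_catalyst = 13 and 5·y_cooling + 2·y_catalyst = 53.
→ y_cooling = 9 and y_catalyst = 4.
Reduced cost of solvent A: c₃ − yᵀa₃ = 17 − (9·1 + 4·4) = 17 − 25 = -8.

-8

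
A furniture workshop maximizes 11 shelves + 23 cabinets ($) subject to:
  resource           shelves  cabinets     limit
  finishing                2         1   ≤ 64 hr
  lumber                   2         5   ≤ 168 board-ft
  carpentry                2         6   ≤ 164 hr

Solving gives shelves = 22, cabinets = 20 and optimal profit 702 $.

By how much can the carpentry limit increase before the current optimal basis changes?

Binding constraints: finishing, carpentry. The basis is B = [[2,1],[2,6]] with det 10.
Per unit increase in carpentry, x* moves by d = (-0.1, 0.2).
The basis stays optimal until lumber becomes binding; allowable increase = 30 hr.

30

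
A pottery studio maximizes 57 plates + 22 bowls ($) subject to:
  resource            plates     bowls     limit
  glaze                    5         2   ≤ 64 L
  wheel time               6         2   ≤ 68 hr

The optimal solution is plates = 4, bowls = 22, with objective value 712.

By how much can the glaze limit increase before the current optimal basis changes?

4

Binding constraints: glaze, wheel time. The basis is B = [[5,2],[6,2]] with det -2.
Per unit increase in glaze, x* moves by d = (-1, 3).
The basis stays optimal until plates reaches 0; allowable increase = 4 L.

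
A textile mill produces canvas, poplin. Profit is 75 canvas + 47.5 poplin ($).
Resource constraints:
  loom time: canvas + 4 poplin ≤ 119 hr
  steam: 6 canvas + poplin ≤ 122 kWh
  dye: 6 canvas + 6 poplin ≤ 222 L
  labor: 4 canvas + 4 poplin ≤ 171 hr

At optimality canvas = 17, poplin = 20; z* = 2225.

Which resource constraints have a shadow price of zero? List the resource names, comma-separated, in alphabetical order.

loom time: 97/119 (slack 22)
steam: 122/122 (binding)
dye: 222/222 (binding)
labor: 148/171 (slack 23)
By complementary slackness, a constraint with positive slack has shadow price 0 → labor, loom time.

labor, loom time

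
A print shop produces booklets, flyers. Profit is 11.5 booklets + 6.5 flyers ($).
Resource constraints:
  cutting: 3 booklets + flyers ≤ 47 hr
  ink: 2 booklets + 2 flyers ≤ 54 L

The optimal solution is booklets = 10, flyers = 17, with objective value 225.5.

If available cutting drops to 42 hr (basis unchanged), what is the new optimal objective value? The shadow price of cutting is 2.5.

Δb = -5, so new z* = 225.5 + (2.5)·(-5) = 225.5 − 12.5 = 213.

213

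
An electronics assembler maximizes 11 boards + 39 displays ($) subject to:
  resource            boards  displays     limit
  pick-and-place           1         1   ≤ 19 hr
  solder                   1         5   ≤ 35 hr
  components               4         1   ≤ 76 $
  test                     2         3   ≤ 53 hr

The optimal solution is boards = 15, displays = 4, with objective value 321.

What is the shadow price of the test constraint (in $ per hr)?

Binding: pick-and-place and solder. Non-binding: components (12 unused), test (11 unused).
Slack constraints have shadow price 0 (complementary slackness).
Dual feasibility on the basic columns requires 1·y_pick-and-place + 1·y_solder = 11, 1·y_pick-and-place + 5·y_solder = 39.
→ y_pick-and-place = 4 and y_solder = 7.
Shadow price of test = 0.

0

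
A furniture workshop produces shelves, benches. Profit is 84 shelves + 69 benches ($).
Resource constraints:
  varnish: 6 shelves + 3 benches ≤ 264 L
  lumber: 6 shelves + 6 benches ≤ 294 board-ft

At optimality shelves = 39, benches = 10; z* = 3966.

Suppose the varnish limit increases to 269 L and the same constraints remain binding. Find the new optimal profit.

At the optimum: varnish uses 264 of 264 (binding); lumber uses 294 of 294 (binding).
The binding rows give the dual system: 6·y_varnish + 6·y_lumber = 84 and 3·y_varnish + 6·y_lumber = 69.
→ y_varnish = 5 and y_lumber = 9.
Δz = y_varnish·Δb = 5 × (5) = 25, so new z* = 3966 + 25 = 3991.

3991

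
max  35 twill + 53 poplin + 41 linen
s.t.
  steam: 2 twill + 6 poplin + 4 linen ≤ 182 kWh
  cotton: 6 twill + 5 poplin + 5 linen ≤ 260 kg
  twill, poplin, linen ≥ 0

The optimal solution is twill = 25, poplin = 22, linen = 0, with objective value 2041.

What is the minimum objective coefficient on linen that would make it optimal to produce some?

42

Both steam and cotton are binding at x*.
From A_Bᵀ y = c: 2·y_steam + 6·y_cotton = 35; 6·y_steam + 5·y_cotton = 53.
Solving: y_steam = 5.5, y_cotton = 4.
linen enters the basis when its profit ≥ yᵀa₃ = 5.5·4 + 4·5 = 42.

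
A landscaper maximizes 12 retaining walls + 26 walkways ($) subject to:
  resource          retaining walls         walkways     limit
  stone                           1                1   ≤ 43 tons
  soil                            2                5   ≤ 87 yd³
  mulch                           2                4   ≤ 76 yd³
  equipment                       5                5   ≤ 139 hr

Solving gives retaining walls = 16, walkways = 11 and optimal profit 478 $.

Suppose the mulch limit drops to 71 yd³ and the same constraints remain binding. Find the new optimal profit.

Binding: soil and mulch. Non-binding: stone (16 unused), equipment (4 unused).
By complementary slackness, y = 0 for the non-binding constraints.
Dual feasibility on the basic columns requires 2·y_soil + 2·y_mulch = 12, 5·y_soil + 4·y_mulch = 26.
Solving: y_soil = 2, y_mulch = 4.
Δz = y_mulch·Δb = 4 × (-5) = -20, so new z* = 478 − 20 = 458.

458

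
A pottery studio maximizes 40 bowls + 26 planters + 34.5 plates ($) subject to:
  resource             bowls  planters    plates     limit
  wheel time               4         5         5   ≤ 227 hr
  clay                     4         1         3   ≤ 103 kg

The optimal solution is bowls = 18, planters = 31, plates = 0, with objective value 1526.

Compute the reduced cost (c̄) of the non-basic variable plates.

-3.5

Both wheel time and clay are binding at x*.
The binding rows give the dual system: 4·y_wheel time + 4·y_clay = 40 and 5·y_wheel time + 1·y_clay = 26.
This yields shadow prices y_wheel time = 4, y_clay = 6.
Reduced cost of plates: c₃ − yᵀa₃ = 34.5 − (4·5 + 6·3) = 34.5 − 38 = -3.5.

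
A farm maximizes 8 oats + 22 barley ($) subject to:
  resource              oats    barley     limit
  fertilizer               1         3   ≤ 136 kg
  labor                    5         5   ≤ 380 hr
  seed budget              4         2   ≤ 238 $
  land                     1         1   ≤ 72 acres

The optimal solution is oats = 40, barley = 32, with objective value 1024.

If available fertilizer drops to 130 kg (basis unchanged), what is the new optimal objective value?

982

At the optimum: fertilizer uses 136 of 136 (binding); labor uses 360 of 380 (slack = 20); seed budget uses 224 of 238 (slack = 14); land uses 72 of 72 (binding).
Slack constraints have shadow price 0 (complementary slackness).
From A_Bᵀ y = c: 1·y_fertilizer + 1·y_land = 8; 3·y_fertilizer + 1·y_land = 22.
→ y_fertilizer = 7 and y_land = 1.
Δz = y_fertilizer·Δb = 7 × (-6) = -42, so new z* = 1024 − 42 = 982.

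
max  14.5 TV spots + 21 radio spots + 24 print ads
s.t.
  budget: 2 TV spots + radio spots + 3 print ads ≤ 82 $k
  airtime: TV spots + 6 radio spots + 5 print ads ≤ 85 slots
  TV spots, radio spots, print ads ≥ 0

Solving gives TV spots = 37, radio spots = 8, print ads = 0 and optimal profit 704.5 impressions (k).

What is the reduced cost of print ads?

Check each constraint at x*: budget 82/82 (tight); airtime 85/85 (tight).
From A_Bᵀ y = c: 2·y_budget + 1·y_airtime = 14.5; 1·y_budget + 6·y_airtime = 21.
This yields shadow prices y_budget = 6, y_airtime = 2.5.
Reduced cost of print ads: c₃ − yᵀa₃ = 24 − (6·3 + 2.5·5) = 24 − 30.5 = -6.5.

-6.5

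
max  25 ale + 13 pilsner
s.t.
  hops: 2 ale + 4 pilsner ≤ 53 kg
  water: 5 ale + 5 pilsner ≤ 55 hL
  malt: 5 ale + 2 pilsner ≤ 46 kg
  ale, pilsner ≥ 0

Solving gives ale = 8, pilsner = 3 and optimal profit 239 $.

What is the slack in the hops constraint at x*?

25

hops used = 2·8 + 4·3 = 28; slack = 53 − 28 = 25.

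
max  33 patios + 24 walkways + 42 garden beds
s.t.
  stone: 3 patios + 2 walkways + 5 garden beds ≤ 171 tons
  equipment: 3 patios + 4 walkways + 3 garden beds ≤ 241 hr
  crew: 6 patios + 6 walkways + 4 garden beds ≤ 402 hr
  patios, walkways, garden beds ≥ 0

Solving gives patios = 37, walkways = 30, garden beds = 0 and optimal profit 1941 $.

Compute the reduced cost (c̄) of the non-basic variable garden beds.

-7

At the optimum: stone uses 171 of 171 (binding); equipment uses 231 of 241 (slack = 10); crew uses 402 of 402 (binding).
Since equipment is not tight, its dual is 0.
From A_Bᵀ y = c: 3·y_stone + 6·y_crew = 33; 2·y_stone + 6·y_crew = 24.
This yields shadow prices y_stone = 9, y_crew = 1.
Reduced cost of garden beds: c₃ − yᵀa₃ = 42 − (9·5 + 1·4) = 42 − 49 = -7.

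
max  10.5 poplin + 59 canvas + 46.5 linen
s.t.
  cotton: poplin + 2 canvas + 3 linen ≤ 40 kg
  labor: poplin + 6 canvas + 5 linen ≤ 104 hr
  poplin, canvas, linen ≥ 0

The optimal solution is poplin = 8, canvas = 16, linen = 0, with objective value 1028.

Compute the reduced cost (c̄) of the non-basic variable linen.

Both cotton and labor are binding at x*.
From A_Bᵀ y = c: 1·y_cotton + 1·y_labor = 10.5; 2·y_cotton + 6·y_labor = 59.
This yields shadow prices y_cotton = 1, y_labor = 9.5.
Reduced cost of linen: c₃ − yᵀa₃ = 46.5 − (1·3 + 9.5·5) = 46.5 − 50.5 = -4.

-4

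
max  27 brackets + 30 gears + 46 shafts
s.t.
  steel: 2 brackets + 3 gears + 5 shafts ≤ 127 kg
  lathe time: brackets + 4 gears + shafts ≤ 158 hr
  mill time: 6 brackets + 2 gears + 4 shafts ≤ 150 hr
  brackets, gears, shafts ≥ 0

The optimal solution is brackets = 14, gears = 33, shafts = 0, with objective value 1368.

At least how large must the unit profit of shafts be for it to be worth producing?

51

At the optimum: steel uses 127 of 127 (binding); lathe time uses 146 of 158 (slack = 12); mill time uses 150 of 150 (binding).
Slack constraints have shadow price 0 (complementary slackness).
Dual feasibility on the basic columns requires 2·y_steel + 6·y_mill time = 27, 3·y_steel + 2·y_mill time = 30.
Solving: y_steel = 9, y_mill time = 1.5.
shafts enters the basis when its profit ≥ yᵀa₃ = 9·5 + 1.5·4 = 51.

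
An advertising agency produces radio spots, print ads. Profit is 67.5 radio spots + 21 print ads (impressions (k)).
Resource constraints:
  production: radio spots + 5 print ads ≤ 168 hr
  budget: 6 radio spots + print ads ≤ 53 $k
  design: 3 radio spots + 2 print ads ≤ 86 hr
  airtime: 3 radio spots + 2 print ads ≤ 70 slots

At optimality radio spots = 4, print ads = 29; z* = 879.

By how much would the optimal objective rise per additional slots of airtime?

6.5

At the optimum: production uses 149 of 168 (slack = 19); budget uses 53 of 53 (binding); design uses 70 of 86 (slack = 16); airtime uses 70 of 70 (binding).
Slack constraints have shadow price 0 (complementary slackness).
The binding rows give the dual system: 6·y_budget + 3·y_airtime = 67.5 and 1·y_budget + 2·y_airtime = 21.
This yields shadow prices y_budget = 8, y_airtime = 6.5.
Shadow price of airtime = 6.5.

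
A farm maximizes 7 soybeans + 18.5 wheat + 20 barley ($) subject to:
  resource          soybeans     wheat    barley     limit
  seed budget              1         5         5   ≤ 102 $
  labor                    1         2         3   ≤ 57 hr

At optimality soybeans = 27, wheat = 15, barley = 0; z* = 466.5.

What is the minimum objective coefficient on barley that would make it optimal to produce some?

At the optimum: seed budget uses 102 of 102 (binding); labor uses 57 of 57 (binding).
From A_Bᵀ y = c: 1·y_seed budget + 1·y_labor = 7; 5·y_seed budget + 2·y_labor = 18.5.
This yields shadow prices y_seed budget = 1.5, y_labor = 5.5.
barley enters the basis when its profit ≥ yᵀa₃ = 1.5·5 + 5.5·3 = 24.

24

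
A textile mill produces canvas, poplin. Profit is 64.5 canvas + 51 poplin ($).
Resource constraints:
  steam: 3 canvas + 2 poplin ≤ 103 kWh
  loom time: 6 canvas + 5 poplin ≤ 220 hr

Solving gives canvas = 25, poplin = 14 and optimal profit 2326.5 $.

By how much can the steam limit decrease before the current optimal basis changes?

Binding constraints: steam, loom time. The basis is B = [[3,2],[6,5]] with det 3.
Per unit decrease in steam, x* moves by d = (-1.6667, 2).
The basis stays optimal until canvas reaches 0; allowable decrease = 15 kWh.

15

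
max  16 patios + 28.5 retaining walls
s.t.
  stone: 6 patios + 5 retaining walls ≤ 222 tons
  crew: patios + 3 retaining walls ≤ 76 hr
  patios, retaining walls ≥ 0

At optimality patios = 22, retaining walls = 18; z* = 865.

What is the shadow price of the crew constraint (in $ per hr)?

At the optimum: stone uses 222 of 222 (binding); crew uses 76 of 76 (binding).
The binding rows give the dual system: 6·y_stone + 1·y_crew = 16 and 5·y_stone + 3·y_crew = 28.5.
This yields shadow prices y_stone = 1.5, y_crew = 7.
Shadow price of crew = 7.

7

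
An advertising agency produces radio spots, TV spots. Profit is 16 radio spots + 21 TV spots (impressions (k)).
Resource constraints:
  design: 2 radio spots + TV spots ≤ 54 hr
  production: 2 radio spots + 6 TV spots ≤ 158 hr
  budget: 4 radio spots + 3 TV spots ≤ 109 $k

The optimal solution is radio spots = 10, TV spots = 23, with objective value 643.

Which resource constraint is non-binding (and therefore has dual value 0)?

design

design: 43/54 (slack 11)
production: 158/158 (binding)
budget: 109/109 (binding)
By complementary slackness, a constraint with positive slack has shadow price 0 → design.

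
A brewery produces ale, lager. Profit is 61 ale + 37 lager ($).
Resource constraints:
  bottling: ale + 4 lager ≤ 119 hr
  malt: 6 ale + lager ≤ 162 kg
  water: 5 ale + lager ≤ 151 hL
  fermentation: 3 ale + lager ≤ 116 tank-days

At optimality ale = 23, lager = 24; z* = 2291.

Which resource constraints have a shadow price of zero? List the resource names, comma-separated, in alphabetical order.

bottling: 119/119 (binding)
malt: 162/162 (binding)
water: 139/151 (slack 12)
fermentation: 93/116 (slack 23)
By complementary slackness, a constraint with positive slack has shadow price 0 → fermentation, water.

fermentation, water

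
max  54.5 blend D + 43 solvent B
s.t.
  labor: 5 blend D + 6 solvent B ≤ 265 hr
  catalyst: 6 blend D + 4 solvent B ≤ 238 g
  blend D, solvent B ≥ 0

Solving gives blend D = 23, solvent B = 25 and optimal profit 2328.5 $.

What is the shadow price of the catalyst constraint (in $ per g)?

At the optimum: labor uses 265 of 265 (binding); catalyst uses 238 of 238 (binding).
The binding rows give the dual system: 5·y_labor + 6·y_catalyst = 54.5 and 6·y_labor + 4·y_catalyst = 43.
→ y_labor = 2.5 and y_catalyst = 7.
Shadow price of catalyst = 7.

7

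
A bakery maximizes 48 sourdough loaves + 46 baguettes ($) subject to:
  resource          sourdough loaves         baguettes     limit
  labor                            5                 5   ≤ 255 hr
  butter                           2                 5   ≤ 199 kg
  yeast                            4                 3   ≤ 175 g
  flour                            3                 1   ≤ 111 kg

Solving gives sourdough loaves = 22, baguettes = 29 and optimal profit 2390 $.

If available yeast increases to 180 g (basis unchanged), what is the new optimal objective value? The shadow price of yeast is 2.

Δb = 5, so new z* = 2390 + (2)·(5) = 2390 + 10 = 2400.

2400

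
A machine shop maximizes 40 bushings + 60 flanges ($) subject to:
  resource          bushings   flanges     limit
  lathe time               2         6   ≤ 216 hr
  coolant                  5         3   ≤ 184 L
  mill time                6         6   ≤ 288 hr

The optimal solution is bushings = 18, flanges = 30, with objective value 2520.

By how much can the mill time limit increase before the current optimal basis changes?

Binding constraints: lathe time, mill time. The basis is B = [[2,6],[6,6]] with det -24.
Per unit increase in mill time, x* moves by d = (0.25, -0.0833).
The basis stays optimal until coolant becomes binding; allowable increase = 4 hr.

4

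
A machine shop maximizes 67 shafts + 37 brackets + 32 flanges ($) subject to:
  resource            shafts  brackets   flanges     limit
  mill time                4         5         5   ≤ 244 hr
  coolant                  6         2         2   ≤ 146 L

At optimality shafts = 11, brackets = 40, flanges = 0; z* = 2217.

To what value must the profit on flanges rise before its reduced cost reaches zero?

37

Check each constraint at x*: mill time 244/244 (tight); coolant 146/146 (tight).
From A_Bᵀ y = c: 4·y_mill time + 6·y_coolant = 67; 5·y_mill time + 2·y_coolant = 37.
This yields shadow prices y_mill time = 4, y_coolant = 8.5.
flanges enters the basis when its profit ≥ yᵀa₃ = 4·5 + 8.5·2 = 37.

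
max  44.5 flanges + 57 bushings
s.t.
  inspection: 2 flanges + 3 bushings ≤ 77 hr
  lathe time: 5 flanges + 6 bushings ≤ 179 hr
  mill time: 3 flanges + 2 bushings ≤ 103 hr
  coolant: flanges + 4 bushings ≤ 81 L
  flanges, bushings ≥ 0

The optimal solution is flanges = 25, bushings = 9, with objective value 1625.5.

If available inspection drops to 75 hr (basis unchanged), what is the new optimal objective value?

Binding: inspection and lathe time. Non-binding: mill time (10 unused), coolant (20 unused).
Slack constraints have shadow price 0 (complementary slackness).
The binding rows give the dual system: 2·y_inspection + 5·y_lathe time = 44.5 and 3·y_inspection + 6·y_lathe time = 57.
→ y_inspection = 6 and y_lathe time = 6.5.
Δz = y_inspection·Δb = 6 × (-2) = -12, so new z* = 1625.5 − 12 = 1613.5.

1613.5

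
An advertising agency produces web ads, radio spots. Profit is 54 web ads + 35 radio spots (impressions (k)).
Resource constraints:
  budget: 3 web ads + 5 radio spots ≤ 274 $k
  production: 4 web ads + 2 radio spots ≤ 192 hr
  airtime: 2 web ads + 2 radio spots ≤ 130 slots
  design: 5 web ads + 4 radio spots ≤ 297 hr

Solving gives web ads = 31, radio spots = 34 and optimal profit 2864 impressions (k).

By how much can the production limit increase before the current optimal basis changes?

Binding constraints: production, airtime. The basis is B = [[4,2],[2,2]] with det 4.
Per unit increase in production, x* moves by d = (0.5, -0.5).
The basis stays optimal until design becomes binding; allowable increase = 12 hr.

12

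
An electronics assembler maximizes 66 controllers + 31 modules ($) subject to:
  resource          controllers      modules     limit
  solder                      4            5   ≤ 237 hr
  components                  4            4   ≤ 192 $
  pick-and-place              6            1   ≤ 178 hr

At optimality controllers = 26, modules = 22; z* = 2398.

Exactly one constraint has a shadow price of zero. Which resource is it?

solder

solder: 214/237 (slack 23)
components: 192/192 (binding)
pick-and-place: 178/178 (binding)
By complementary slackness, a constraint with positive slack has shadow price 0 → solder.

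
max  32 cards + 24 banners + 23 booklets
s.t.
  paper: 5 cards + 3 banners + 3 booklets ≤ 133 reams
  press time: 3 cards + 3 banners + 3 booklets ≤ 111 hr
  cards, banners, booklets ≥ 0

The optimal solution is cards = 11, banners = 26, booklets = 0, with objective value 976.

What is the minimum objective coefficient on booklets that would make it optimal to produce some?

Check each constraint at x*: paper 133/133 (tight); press time 111/111 (tight).
From A_Bᵀ y = c: 5·y_paper + 3·y_press time = 32; 3·y_paper + 3·y_press time = 24.
This yields shadow prices y_paper = 4, y_press time = 4.
booklets enters the basis when its profit ≥ yᵀa₃ = 4·3 + 4·3 = 24.

24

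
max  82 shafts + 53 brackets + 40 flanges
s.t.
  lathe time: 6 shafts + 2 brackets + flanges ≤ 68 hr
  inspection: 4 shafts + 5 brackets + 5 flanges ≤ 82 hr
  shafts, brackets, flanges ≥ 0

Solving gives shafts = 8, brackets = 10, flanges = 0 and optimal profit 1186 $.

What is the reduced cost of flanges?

At the optimum: lathe time uses 68 of 68 (binding); inspection uses 82 of 82 (binding).
Dual feasibility on the basic columns requires 6·y_lathe time + 4·y_inspection = 82, 2·y_lathe time + 5·y_inspection = 53.
Solving: y_lathe time = 9, y_inspection = 7.
Reduced cost of flanges: c₃ − yᵀa₃ = 40 − (9·1 + 7·5) = 40 − 44 = -4.

-4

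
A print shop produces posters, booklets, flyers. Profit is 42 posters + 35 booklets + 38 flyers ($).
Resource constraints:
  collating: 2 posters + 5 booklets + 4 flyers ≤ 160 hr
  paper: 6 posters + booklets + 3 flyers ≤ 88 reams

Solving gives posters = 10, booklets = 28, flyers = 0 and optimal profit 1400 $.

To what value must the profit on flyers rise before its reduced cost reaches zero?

Both collating and paper are binding at x*.
Dual feasibility on the basic columns requires 2·y_collating + 6·y_paper = 42, 5·y_collating + 1·y_paper = 35.
→ y_collating = 6 and y_paper = 5.
flyers enters the basis when its profit ≥ yᵀa₃ = 6·4 + 5·3 = 39.

39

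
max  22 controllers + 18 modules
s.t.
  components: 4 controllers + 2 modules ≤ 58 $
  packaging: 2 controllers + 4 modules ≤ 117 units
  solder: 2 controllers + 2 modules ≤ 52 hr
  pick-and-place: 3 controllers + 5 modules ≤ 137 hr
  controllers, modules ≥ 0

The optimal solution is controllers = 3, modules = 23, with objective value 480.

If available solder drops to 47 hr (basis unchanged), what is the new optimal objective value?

At the optimum: components uses 58 of 58 (binding); packaging uses 98 of 117 (slack = 19); solder uses 52 of 52 (binding); pick-and-place uses 124 of 137 (slack = 13).
By complementary slackness, y = 0 for the non-binding constraints.
From A_Bᵀ y = c: 4·y_components + 2·y_solder = 22; 2·y_components + 2·y_solder = 18.
Solving: y_components = 2, y_solder = 7.
Δz = y_solder·Δb = 7 × (-5) = -35, so new z* = 480 − 35 = 445.

445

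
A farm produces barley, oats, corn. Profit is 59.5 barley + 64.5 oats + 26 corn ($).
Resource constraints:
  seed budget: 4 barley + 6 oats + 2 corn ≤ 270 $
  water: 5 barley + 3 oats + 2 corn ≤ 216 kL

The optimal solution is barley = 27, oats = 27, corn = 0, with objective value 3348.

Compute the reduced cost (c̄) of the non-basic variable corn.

At the optimum: seed budget uses 270 of 270 (binding); water uses 216 of 216 (binding).
The binding rows give the dual system: 4·y_seed budget + 5·y_water = 59.5 and 6·y_seed budget + 3·y_water = 64.5.
This yields shadow prices y_seed budget = 8, y_water = 5.5.
Reduced cost of corn: c₃ − yᵀa₃ = 26 − (8·2 + 5.5·2) = 26 − 27 = -1.

-1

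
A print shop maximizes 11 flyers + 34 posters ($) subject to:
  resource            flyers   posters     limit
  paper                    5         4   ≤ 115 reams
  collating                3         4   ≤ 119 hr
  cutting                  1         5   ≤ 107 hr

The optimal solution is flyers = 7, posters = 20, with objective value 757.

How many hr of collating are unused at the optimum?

collating used = 3·7 + 4·20 = 101; slack = 119 − 101 = 18.

18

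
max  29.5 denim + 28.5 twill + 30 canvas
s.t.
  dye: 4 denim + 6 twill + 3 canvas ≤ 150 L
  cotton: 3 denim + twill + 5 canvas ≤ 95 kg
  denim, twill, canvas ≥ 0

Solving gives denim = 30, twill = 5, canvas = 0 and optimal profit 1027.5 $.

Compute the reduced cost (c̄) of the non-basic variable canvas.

At the optimum: dye uses 150 of 150 (binding); cotton uses 95 of 95 (binding).
From A_Bᵀ y = c: 4·y_dye + 3·y_cotton = 29.5; 6·y_dye + 1·y_cotton = 28.5.
→ y_dye = 4 and y_cotton = 4.5.
Reduced cost of canvas: c₃ − yᵀa₃ = 30 − (4·3 + 4.5·5) = 30 − 34.5 = -4.5.

-4.5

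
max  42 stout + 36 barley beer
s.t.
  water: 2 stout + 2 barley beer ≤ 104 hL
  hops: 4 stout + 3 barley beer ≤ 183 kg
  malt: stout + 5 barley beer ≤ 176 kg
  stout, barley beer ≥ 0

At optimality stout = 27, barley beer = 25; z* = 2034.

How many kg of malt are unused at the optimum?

malt used = 1·27 + 5·25 = 152; slack = 176 − 152 = 24.

24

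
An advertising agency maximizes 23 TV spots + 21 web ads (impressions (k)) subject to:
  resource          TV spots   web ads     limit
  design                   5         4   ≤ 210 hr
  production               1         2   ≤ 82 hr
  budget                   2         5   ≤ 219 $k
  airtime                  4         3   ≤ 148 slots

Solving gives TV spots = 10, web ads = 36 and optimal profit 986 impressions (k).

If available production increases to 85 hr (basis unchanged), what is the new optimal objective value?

995

At the optimum: design uses 194 of 210 (slack = 16); production uses 82 of 82 (binding); budget uses 200 of 219 (slack = 19); airtime uses 148 of 148 (binding).
Since design, budget are not tight, their duals are 0.
Dual feasibility on the basic columns requires 1·y_production + 4·y_airtime = 23, 2·y_production + 3·y_airtime = 21.
Solving: y_production = 3, y_airtime = 5.
Δz = y_production·Δb = 3 × (3) = 9, so new z* = 986 + 9 = 995.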